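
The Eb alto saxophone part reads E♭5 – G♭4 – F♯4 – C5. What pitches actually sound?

Gb4 Bbb3 A3 Eb4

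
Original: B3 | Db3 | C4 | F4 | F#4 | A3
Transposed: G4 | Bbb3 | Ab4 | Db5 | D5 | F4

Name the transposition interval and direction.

up a minor sixth

From B3 to G4 is 6 letter names — a sixth of some quality.
B3 to G4 is 8 semitones, which makes it a minor sixth; the second version is higher, so the direction is up.
Checking another pair — A3 → F4 — gives the same interval.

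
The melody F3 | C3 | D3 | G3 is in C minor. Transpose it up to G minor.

From C up to G is a perfect fifth; apply that to each pitch.
F3 becomes C4
C3 becomes G3
D3 becomes A3
G3 becomes D4

C4 G3 A3 D4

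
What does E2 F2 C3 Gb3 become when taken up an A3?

G##2 A#2 E#3 B3

An augmented third up from E2 gives G##2.
F2: a third up reaches A, and 5 semitones makes it A#2.
C3 up an augmented third is E#3.
Gb3: a third up reaches B, and 5 semitones makes it B3.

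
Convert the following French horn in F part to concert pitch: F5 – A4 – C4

Written C4 on the French horn in F sounds as F3, a perfect fifth lower; apply that shift to every note.
F5 becomes Bb4
A4 becomes D4
C4 becomes F3

Bb4 D4 F3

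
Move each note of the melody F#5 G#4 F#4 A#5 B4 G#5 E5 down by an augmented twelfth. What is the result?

F#5 down an augmented twelfth is Bb3.
G#4 down an augmented twelfth is C3.
An augmented twelfth down from F#4 gives Bb2.
A#5 down an augmented twelfth is D4.
B4: a twelfth down reaches E, and 20 semitones makes it Eb3.
An augmented twelfth down from G#5 gives C4.
An augmented twelfth down from E5 gives Ab3.

Bb3 C3 Bb2 D4 Eb3 C4 Ab3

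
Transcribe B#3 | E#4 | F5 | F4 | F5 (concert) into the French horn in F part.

F##4 B#4 C6 C5 C6

Written C4 sounds as F3 on the French horn in F, so concert pitches are written a perfect fifth up.
B#3 → F##4
E#4 → B#4
F5 → C6
F4 → C5
F5 → C6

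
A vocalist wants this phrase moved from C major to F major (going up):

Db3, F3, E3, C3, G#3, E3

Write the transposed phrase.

Gb3 Bb3 A3 F3 C#4 A3

C major to F major up is a perfect fourth, so every note moves up by that interval.
Db3 becomes Gb3
F3 becomes Bb3
E3 becomes A3
C3 becomes F3
G#3 becomes C#4
E3 becomes A3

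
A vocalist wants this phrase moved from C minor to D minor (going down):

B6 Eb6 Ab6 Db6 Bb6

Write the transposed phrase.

C#6 F5 Bb5 Eb5 C6

From C down to D is a minor seventh; apply that to each pitch.
B6 -> C#6
Eb6 -> F5
Ab6 -> Bb5
Db6 -> Eb5
Bb6 -> C6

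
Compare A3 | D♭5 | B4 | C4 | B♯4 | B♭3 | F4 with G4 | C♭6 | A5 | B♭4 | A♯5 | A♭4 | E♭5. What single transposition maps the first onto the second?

up a minor seventh

From A3 to G4 is 7 letter names — a seventh of some quality.
A3 to G4 is 10 semitones, which makes it a minor seventh; the second version is higher, so the direction is up.
Checking another pair — F4 → Eb5 — gives the same interval.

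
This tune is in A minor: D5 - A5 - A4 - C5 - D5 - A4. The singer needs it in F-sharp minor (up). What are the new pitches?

From A up to F-sharp is a major sixth; apply that to each pitch.
D5 gives B5
A5 gives F#6
A4 gives F#5
C5 gives A5
D5 gives B5
A4 gives F#5

B5 F#6 F#5 A5 B5 F#5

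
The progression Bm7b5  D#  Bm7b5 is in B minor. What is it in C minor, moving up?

B minor up to C minor is a minor second; each chord root moves by that interval while the quality stays the same.
Bm7b5: root B up a minor second → C, giving Cm7b5.
D#: root D# up a minor second → E, giving E.
Bm7b5: root B up a minor second → C, giving Cm7b5.

Cm7b5 E Cm7b5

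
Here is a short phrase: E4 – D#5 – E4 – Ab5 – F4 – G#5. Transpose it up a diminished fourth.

Ab4 G5 Ab4 Dbb6 Bbb4 C6

E4 to Ab4
D#5 to G5
E4 to Ab4
Ab5 to Dbb6
F4 to Bbb4
G#5 to C6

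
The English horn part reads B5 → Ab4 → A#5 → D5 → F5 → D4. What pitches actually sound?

The English horn sounds a perfect fifth below written, so transpose each written note down a perfect fifth.
B5 becomes E5
Ab4 becomes Db4
A#5 becomes D#5
D5 becomes G4
F5 becomes Bb4
D4 becomes G3

E5 Db4 D#5 G4 Bb4 G3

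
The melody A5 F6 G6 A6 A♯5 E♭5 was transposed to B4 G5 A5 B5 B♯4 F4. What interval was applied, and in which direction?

From A5 to B4 is 7 letter names — a seventh of some quality.
B4 to A5 is 10 semitones, which makes it a minor seventh; the second version is lower, so the direction is down.
Checking another pair — Eb5 → F4 — gives the same interval.

down a minor seventh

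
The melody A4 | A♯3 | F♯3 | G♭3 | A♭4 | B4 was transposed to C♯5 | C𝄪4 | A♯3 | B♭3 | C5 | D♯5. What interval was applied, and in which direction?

From A4 to C#5 is 3 letter names — a third of some quality.
A4 to C#5 is 4 semitones, which makes it a major third; the second version is higher, so the direction is up.
Checking another pair — B4 → D#5 — gives the same interval.

up a major third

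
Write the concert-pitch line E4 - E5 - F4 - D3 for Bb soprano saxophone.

F#4 F#5 G4 E3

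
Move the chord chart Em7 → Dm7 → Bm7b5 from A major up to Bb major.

Fm7 Ebm7 Cm7b5

A major up to Bb major is a minor second; each chord root moves by that interval while the quality stays the same.
Em7: root E up a minor second → F, giving Fm7.
Dm7: root D up a minor second → Eb, giving Ebm7.
Bm7b5: root B up a minor second → C, giving Cm7b5.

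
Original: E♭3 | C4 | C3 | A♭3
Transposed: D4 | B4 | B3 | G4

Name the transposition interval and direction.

Take the first pair: Eb3 → D4. E to D spans 7 letter names, so the interval is some kind of seventh.
Eb3 to D4 is 11 semitones, which makes it a major seventh; the second version is higher, so the direction is up.
Checking another pair — Ab3 → G4 — gives the same interval.

up a major seventh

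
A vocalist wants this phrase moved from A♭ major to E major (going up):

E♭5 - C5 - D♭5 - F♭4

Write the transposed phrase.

B5 G#5 A5 C5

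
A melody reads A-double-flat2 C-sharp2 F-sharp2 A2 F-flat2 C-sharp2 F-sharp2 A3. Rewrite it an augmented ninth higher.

Bb3 D##3 G##3 B#3 G3 D##3 G##3 B#4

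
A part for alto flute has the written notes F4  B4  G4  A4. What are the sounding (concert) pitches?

The alto flute sounds a perfect fourth below written, so transpose each written note down a perfect fourth.
F4 gives C4
B4 gives F#4
G4 gives D4
A4 gives E4

C4 F#4 D4 E4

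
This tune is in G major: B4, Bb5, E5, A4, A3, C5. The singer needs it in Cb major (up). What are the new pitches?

From G up to Cb is a diminished fourth; apply that to each pitch.
B4 to Eb5
Bb5 to Ebb6
E5 to Ab5
A4 to Db5
A3 to Db4
C5 to Fb5

Eb5 Ebb6 Ab5 Db5 Db4 Fb5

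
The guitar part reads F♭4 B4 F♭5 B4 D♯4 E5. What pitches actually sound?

Fb3 B3 Fb4 B3 D#3 E4

The guitar sounds a perfect octave below written, so transpose each written note down a perfect octave.
Fb4 gives Fb3
B4 gives B3
Fb5 gives Fb4
B4 gives B3
D#4 gives D#3
E5 gives E4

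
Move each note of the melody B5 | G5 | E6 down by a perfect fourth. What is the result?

B5 becomes F#5
G5 becomes D5
E6 becomes B5

F#5 D5 B5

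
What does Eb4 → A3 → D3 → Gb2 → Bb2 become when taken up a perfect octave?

Eb4: an octave up reaches E, and 12 semitones makes it Eb5.
A3 up a perfect octave is A4.
A perfect octave up from D3 gives D4.
Gb2 up a perfect octave is Gb3.
Bb2: an octave up reaches B, and 12 semitones makes it Bb3.

Eb5 A4 D4 Gb3 Bb3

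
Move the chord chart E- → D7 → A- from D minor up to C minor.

D minor up to C minor is a minor seventh; each chord root moves by that interval while the quality stays the same.
E-: root E up a minor seventh → D, giving D-.
D7: root D up a minor seventh → C, giving C7.
A-: root A up a minor seventh → G, giving G-.

D- C7 G-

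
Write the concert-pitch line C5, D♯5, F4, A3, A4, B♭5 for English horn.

G5 A#5 C5 E4 E5 F6

The English horn sounds a perfect fifth below written, so the written part must be a perfect fifth above concert — transpose each note up.
C5 gives G5
D#5 gives A#5
F4 gives C5
A3 gives E4
A4 gives E5
Bb5 gives F6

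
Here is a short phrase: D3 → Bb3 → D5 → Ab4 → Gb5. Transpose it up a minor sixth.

D3 up a minor sixth is Bb3.
Bb3 up a minor sixth is Gb4.
D5: a sixth up reaches B, and 8 semitones makes it Bb5.
Ab4: a sixth up reaches F, and 8 semitones makes it Fb5.
A minor sixth up from Gb5 gives Ebb6.

Bb3 Gb4 Bb5 Fb5 Ebb6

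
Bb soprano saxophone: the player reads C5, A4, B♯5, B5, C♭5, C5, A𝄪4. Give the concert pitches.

Bb4 G4 A#5 A5 Bbb4 Bb4 G##4

Written C4 on the Bb soprano saxophone sounds as Bb3, a major second lower; apply that shift to every note.
C5 gives Bb4
A4 gives G4
B#5 gives A#5
B5 gives A5
Cb5 gives Bbb4
C5 gives Bb4
A##4 gives G##4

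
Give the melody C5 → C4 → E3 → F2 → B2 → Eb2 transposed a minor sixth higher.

Ab5 Ab4 C4 Db3 G3 Cb3

A minor sixth up from C5 gives Ab5.
A minor sixth up from C4 gives Ab4.
A minor sixth up from E3 gives C4.
F2 up a minor sixth is Db3.
A minor sixth up from B2 gives G3.
A minor sixth up from Eb2 gives Cb3.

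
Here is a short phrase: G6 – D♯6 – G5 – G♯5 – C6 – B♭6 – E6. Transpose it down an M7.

G6: a seventh down reaches A, and 11 semitones makes it Ab5.
A major seventh down from D#6 gives E5.
G5: a seventh down reaches A, and 11 semitones makes it Ab4.
G#5 down a major seventh is A4.
C6 down a major seventh is Db5.
A major seventh down from Bb6 gives Cb6.
E6 down a major seventh is F5.

Ab5 E5 Ab4 A4 Db5 Cb6 F5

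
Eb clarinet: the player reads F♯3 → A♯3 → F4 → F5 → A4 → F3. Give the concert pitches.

A3 C#4 Ab4 Ab5 C5 Ab3

Written C4 on the Eb clarinet sounds as Eb4, a minor third higher; apply that shift to every note.
F#3 -> A3
A#3 -> C#4
F4 -> Ab4
F5 -> Ab5
A4 -> C5
F3 -> Ab3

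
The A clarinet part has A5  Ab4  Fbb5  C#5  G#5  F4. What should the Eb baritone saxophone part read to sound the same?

First find concert pitch: the A clarinet sounds a minor third below written, so A5 Ab4 Fbb5 C#5 G#5 F4 sounds F#5 F4 Dbb5 A#4 E#5 D4.
Then write for Eb baritone saxophone: it sounds a major thirteenth below written, so the part must be a major thirteenth above concert.
F#5 → D#7
F4 → D6
Dbb5 → Bbb6
A#4 → F##6
E#5 → C##7
D4 → B5

D#7 D6 Bbb6 F##6 C##7 B5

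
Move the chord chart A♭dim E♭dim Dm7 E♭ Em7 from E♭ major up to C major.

Fdim Cdim Bm7 C C#m7

E♭ major up to C major is a major sixth; each chord root moves by that interval while the quality stays the same.
A♭dim: root A♭ up a major sixth → F, giving Fdim.
E♭dim: root E♭ up a major sixth → C, giving Cdim.
Dm7: root D up a major sixth → B, giving Bm7.
E♭: root E♭ up a major sixth → C, giving C.
Em7: root E up a major sixth → C#, giving C#m7.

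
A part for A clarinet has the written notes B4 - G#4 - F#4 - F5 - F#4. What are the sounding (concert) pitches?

Written C4 on the A clarinet sounds as A3, a minor third lower; apply that shift to every note.
B4 to G#4
G#4 to E#4
F#4 to D#4
F5 to D5
F#4 to D#4

G#4 E#4 D#4 D5 D#4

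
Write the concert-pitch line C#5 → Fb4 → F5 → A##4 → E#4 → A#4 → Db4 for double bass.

C#6 Fb5 F6 A##5 E#5 A#5 Db5

The double bass sounds a perfect octave below written, so the written part must be a perfect octave above concert — transpose each note up.
C#5 gives C#6
Fb4 gives Fb5
F5 gives F6
A##4 gives A##5
E#4 gives E#5
A#4 gives A#5
Db4 gives Db5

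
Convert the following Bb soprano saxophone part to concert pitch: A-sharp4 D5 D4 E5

G#4 C5 C4 D5

The Bb soprano saxophone sounds a major second below written, so transpose each written note down a major second.
A#4 becomes G#4
D5 becomes C5
D4 becomes C4
E5 becomes D5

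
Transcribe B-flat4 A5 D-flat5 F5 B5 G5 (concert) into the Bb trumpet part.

C5 B5 Eb5 G5 C#6 A5

Written C4 sounds as Bb3 on the Bb trumpet, so concert pitches are written a major second up.
Bb4 → C5
A5 → B5
Db5 → Eb5
F5 → G5
B5 → C#6
G5 → A5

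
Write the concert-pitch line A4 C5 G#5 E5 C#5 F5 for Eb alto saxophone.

F#5 A5 E#6 C#6 A#5 D6

Written C4 sounds as Eb3 on the Eb alto saxophone, so concert pitches are written a major sixth up.
A4 gives F#5
C5 gives A5
G#5 gives E#6
E5 gives C#6
C#5 gives A#5
F5 gives D6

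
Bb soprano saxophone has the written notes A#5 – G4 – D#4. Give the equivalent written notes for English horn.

D#6 C5 G#4

First find concert pitch: the Bb soprano saxophone sounds a major second below written, so A#5 G4 D#4 sounds G#5 F4 C#4.
Then write for English horn: it sounds a perfect fifth below written, so the part must be a perfect fifth above concert.
G#5 → D#6
F4 → C5
C#4 → G#4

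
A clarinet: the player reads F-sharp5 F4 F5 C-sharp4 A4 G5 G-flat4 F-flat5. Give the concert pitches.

The A clarinet sounds a minor third below written, so transpose each written note down a minor third.
F#5 to D#5
F4 to D4
F5 to D5
C#4 to A#3
A4 to F#4
G5 to E5
Gb4 to Eb4
Fb5 to Db5

D#5 D4 D5 A#3 F#4 E5 Eb4 Db5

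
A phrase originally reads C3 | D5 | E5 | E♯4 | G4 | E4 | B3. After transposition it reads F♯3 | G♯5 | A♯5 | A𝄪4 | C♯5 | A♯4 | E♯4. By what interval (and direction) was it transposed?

up an augmented fourth

Take the first pair: C3 → F#3. C to F spans 4 letter names, so the interval is some kind of fourth.
C3 to F#3 is 6 semitones, which makes it an augmented fourth; the second version is higher, so the direction is up.
Checking another pair — B3 → E#4 — gives the same interval.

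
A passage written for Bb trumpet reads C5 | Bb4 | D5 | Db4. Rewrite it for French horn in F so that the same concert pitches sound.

First find concert pitch: the Bb trumpet sounds a major second below written, so C5 Bb4 D5 Db4 sounds Bb4 Ab4 C5 Cb4.
Then write for French horn in F: it sounds a perfect fifth below written, so the part must be a perfect fifth above concert.
Bb4 → F5
Ab4 → Eb5
C5 → G5
Cb4 → Gb4

F5 Eb5 G5 Gb4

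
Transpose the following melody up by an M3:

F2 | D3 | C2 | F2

A2 F#3 E2 A2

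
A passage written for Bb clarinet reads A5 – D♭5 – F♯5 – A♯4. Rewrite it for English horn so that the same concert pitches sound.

D6 Gb5 B5 D#5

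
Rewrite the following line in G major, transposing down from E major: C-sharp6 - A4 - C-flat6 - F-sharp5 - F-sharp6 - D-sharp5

E5 C4 Ebb5 A4 A5 F#4

From E down to G is a major sixth; apply that to each pitch.
C#6 to E5
A4 to C4
Cb6 to Ebb5
F#5 to A4
F#6 to A5
D#5 to F#4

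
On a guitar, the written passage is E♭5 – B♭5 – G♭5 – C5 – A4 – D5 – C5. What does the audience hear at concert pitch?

The guitar sounds a perfect octave below written, so transpose each written note down a perfect octave.
Eb5 becomes Eb4
Bb5 becomes Bb4
Gb5 becomes Gb4
C5 becomes C4
A4 becomes A3
D5 becomes D4
C5 becomes C4

Eb4 Bb4 Gb4 C4 A3 D4 C4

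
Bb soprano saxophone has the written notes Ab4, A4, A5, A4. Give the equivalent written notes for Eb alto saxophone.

First find concert pitch: the Bb soprano saxophone sounds a major second below written, so Ab4 A4 A5 A4 sounds Gb4 G4 G5 G4.
Then write for Eb alto saxophone: it sounds a major sixth below written, so the part must be a major sixth above concert.
Gb4 → Eb5
G4 → E5
G5 → E6
G4 → E5

Eb5 E5 E6 E5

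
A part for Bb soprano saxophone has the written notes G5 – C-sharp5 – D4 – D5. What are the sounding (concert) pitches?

F5 B4 C4 C5

Written C4 on the Bb soprano saxophone sounds as Bb3, a major second lower; apply that shift to every note.
G5 gives F5
C#5 gives B4
D4 gives C4
D5 gives C5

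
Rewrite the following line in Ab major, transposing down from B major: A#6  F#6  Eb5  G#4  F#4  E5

From B down to Ab is an augmented second; apply that to each pitch.
A#6 -> G6
F#6 -> Eb6
Eb5 -> Dbb5
G#4 -> F4
F#4 -> Eb4
E5 -> Db5

G6 Eb6 Dbb5 F4 Eb4 Db5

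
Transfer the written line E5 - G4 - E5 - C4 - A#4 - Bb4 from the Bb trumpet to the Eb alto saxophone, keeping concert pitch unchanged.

First find concert pitch: the Bb trumpet sounds a major second below written, so E5 G4 E5 C4 A#4 Bb4 sounds D5 F4 D5 Bb3 G#4 Ab4.
Then write for Eb alto saxophone: it sounds a major sixth below written, so the part must be a major sixth above concert.
D5 → B5
F4 → D5
D5 → B5
Bb3 → G4
G#4 → E#5
Ab4 → F5

B5 D5 B5 G4 E#5 F5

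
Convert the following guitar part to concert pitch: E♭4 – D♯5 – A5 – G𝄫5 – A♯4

Eb3 D#4 A4 Gbb4 A#3

Written C4 on the guitar sounds as C3, a perfect octave lower; apply that shift to every note.
Eb4 → Eb3
D#5 → D#4
A5 → A4
Gbb5 → Gbb4
A#4 → A#3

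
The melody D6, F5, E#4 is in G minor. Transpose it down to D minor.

G minor to D minor down is a perfect fourth, so every note moves down by that interval.
D6 -> A5
F5 -> C5
E#4 -> B#3

A5 C5 B#3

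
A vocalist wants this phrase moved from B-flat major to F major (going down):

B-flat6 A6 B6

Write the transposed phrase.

F6 E6 F#6

From B-flat down to F is a perfect fourth; apply that to each pitch.
Bb6 gives F6
A6 gives E6
B6 gives F#6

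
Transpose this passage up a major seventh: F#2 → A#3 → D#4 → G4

E#3 G##4 C##5 F#5

A major seventh up from F#2 gives E#3.
A#3: a seventh up reaches G, and 11 semitones makes it G##4.
D#4 up a major seventh is C##5.
G4 up a major seventh is F#5.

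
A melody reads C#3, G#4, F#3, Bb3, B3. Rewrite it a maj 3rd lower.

A2 E4 D3 Gb3 G3

C#3 → A2
G#4 → E4
F#3 → D3
Bb3 → Gb3
B3 → G3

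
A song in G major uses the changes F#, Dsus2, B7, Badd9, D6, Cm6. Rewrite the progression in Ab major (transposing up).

G Ebsus2 C7 Cadd9 Eb6 Dbm6

G major up to Ab major is a minor second; each chord root moves by that interval while the quality stays the same.
F#: root F# up a minor second → G, giving G.
Dsus2: root D up a minor second → Eb, giving Ebsus2.
B7: root B up a minor second → C, giving C7.
Badd9: root B up a minor second → C, giving Cadd9.
D6: root D up a minor second → Eb, giving Eb6.
Cm6: root C up a minor second → Db, giving Dbm6.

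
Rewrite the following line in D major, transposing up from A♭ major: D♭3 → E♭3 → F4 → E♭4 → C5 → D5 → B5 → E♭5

G3 A3 B4 A4 F#5 G#5 E#6 A5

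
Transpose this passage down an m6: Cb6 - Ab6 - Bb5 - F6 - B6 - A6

Eb5 C6 D5 A5 D#6 C#6

Cb6 -> Eb5
Ab6 -> C6
Bb5 -> D5
F6 -> A5
B6 -> D#6
A6 -> C#6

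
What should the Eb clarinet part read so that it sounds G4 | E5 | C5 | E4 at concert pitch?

Written C4 sounds as Eb4 on the Eb clarinet, so concert pitches are written a minor third down.
G4 → E4
E5 → C#5
C5 → A4
E4 → C#4

E4 C#5 A4 C#4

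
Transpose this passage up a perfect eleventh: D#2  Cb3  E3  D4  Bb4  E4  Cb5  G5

D#2 -> G#3
Cb3 -> Fb4
E3 -> A4
D4 -> G5
Bb4 -> Eb6
E4 -> A5
Cb5 -> Fb6
G5 -> C7

G#3 Fb4 A4 G5 Eb6 A5 Fb6 C7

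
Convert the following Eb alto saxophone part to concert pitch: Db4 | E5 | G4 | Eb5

Fb3 G4 Bb3 Gb4

The Eb alto saxophone sounds a major sixth below written, so transpose each written note down a major sixth.
Db4 -> Fb3
E5 -> G4
G4 -> Bb3
Eb5 -> Gb4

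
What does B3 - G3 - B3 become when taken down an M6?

D3 Bb2 D3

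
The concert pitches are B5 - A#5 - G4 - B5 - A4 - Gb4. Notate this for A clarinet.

The A clarinet sounds a minor third below written, so the written part must be a minor third above concert — transpose each note up.
B5 becomes D6
A#5 becomes C#6
G4 becomes Bb4
B5 becomes D6
A4 becomes C5
Gb4 becomes Bbb4

D6 C#6 Bb4 D6 C5 Bbb4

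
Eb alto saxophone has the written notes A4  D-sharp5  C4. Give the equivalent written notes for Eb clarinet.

A3 D#4 C3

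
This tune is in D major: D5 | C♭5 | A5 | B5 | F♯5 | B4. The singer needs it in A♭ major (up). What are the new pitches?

From D up to A♭ is a diminished fifth; apply that to each pitch.
D5 → Ab5
Cb5 → Gbb5
A5 → Eb6
B5 → F6
F#5 → C6
B4 → F5

Ab5 Gbb5 Eb6 F6 C6 F5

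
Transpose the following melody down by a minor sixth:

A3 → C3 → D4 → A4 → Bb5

C#3 E2 F#3 C#4 D5

A3 becomes C#3
C3 becomes E2
D4 becomes F#3
A4 becomes C#4
Bb5 becomes D5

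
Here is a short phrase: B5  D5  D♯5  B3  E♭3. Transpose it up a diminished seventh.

Ab6 Cb6 C6 Ab4 Dbb4

B5 → Ab6
D5 → Cb6
D#5 → C6
B3 → Ab4
Eb3 → Dbb4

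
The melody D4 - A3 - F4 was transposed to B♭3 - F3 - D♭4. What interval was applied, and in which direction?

down a major third

From D4 to Bb3 is 3 letter names — a third of some quality.
Bb3 to D4 is 4 semitones, which makes it a major third; the second version is lower, so the direction is down.
Checking another pair — F4 → Db4 — gives the same interval.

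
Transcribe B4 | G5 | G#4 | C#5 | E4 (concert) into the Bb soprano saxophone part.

C#5 A5 A#4 D#5 F#4

The Bb soprano saxophone sounds a major second below written, so the written part must be a major second above concert — transpose each note up.
B4 gives C#5
G5 gives A5
G#4 gives A#4
C#5 gives D#5
E4 gives F#4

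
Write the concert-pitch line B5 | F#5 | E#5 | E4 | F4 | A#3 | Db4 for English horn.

F#6 C#6 B#5 B4 C5 E#4 Ab4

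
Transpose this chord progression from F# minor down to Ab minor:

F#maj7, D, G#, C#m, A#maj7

Abmaj7 Fb Bb Ebm Cmaj7

F# minor down to Ab minor is an augmented sixth; each chord root moves by that interval while the quality stays the same.
F#maj7: root F# down an augmented sixth → Ab, giving Abmaj7.
D: root D down an augmented sixth → Fb, giving Fb.
G#: root G# down an augmented sixth → Bb, giving Bb.
C#m: root C# down an augmented sixth → Eb, giving Ebm.
A#maj7: root A# down an augmented sixth → C, giving Cmaj7.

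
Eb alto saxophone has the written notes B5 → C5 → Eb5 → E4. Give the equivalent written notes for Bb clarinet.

E5 F4 Ab4 A3

First find concert pitch: the Eb alto saxophone sounds a major sixth below written, so B5 C5 Eb5 E4 sounds D5 Eb4 Gb4 G3.
Then write for Bb clarinet: it sounds a major second below written, so the part must be a major second above concert.
D5 → E5
Eb4 → F4
Gb4 → Ab4
G3 → A3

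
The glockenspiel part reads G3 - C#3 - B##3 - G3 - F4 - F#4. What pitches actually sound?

G5 C#5 B##5 G5 F6 F#6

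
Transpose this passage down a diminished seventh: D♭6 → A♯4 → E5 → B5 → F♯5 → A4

A diminished seventh down from Db6 gives E5.
A diminished seventh down from A#4 gives B##3.
E5: a seventh down reaches F, and 9 semitones makes it F##4.
B5: a seventh down reaches C, and 9 semitones makes it C##5.
A diminished seventh down from F#5 gives G##4.
A4 down a diminished seventh is B#3.

E5 B##3 F##4 C##5 G##4 B#3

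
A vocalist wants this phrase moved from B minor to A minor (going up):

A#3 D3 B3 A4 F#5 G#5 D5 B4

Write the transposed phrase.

G#4 C4 A4 G5 E6 F#6 C6 A5

B minor to A minor up is a minor seventh, so every note moves up by that interval.
A#3 gives G#4
D3 gives C4
B3 gives A4
A4 gives G5
F#5 gives E6
G#5 gives F#6
D5 gives C6
B4 gives A5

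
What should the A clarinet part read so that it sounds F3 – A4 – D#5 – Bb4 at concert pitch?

The A clarinet sounds a minor third below written, so the written part must be a minor third above concert — transpose each note up.
F3 -> Ab3
A4 -> C5
D#5 -> F#5
Bb4 -> Db5

Ab3 C5 F#5 Db5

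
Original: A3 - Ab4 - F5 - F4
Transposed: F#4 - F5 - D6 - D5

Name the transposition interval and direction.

Take the first pair: A3 → F#4. A to F spans 6 letter names, so the interval is some kind of sixth.
A3 to F#4 is 9 semitones, which makes it a major sixth; the second version is higher, so the direction is up.
Checking another pair — F4 → D5 — gives the same interval.

up a major sixth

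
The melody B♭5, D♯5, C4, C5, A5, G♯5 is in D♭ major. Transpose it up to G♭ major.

Eb6 G#5 F4 F5 D6 C#6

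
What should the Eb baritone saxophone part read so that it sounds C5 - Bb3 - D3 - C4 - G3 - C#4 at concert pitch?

A6 G5 B4 A5 E5 A#5

Written C4 sounds as Eb2 on the Eb baritone saxophone, so concert pitches are written a major thirteenth up.
C5 → A6
Bb3 → G5
D3 → B4
C4 → A5
G3 → E5
C#4 → A#5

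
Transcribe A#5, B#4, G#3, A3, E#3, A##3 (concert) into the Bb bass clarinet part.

B#6 C##6 A#4 B4 F##4 B##4

Written C4 sounds as Bb2 on the Bb bass clarinet, so concert pitches are written a major ninth up.
A#5 becomes B#6
B#4 becomes C##6
G#3 becomes A#4
A3 becomes B4
E#3 becomes F##4
A##3 becomes B##4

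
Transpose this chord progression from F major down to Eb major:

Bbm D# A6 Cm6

Abm C# G6 Bbm6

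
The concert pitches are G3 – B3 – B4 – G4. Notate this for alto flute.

C4 E4 E5 C5

Written C4 sounds as G3 on the alto flute, so concert pitches are written a perfect fourth up.
G3 becomes C4
B3 becomes E4
B4 becomes E5
G4 becomes C5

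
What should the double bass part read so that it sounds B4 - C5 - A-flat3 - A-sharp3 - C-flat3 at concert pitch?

The double bass sounds a perfect octave below written, so the written part must be a perfect octave above concert — transpose each note up.
B4 gives B5
C5 gives C6
Ab3 gives Ab4
A#3 gives A#4
Cb3 gives Cb4

B5 C6 Ab4 A#4 Cb4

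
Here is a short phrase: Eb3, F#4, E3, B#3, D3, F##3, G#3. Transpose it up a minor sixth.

Cb4 D5 C4 G#4 Bb3 D#4 E4

Eb3 -> Cb4
F#4 -> D5
E3 -> C4
B#3 -> G#4
D3 -> Bb3
F##3 -> D#4
G#3 -> E4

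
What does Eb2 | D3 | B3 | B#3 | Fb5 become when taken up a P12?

Bb3 A4 F#5 F##5 Cb7

Eb2 up a perfect twelfth is Bb3.
D3: a twelfth up reaches A, and 19 semitones makes it A4.
A perfect twelfth up from B3 gives F#5.
B#3: a twelfth up reaches F, and 19 semitones makes it F##5.
Fb5: a twelfth up reaches C, and 19 semitones makes it Cb7.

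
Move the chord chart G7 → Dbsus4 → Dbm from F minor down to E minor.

F#7 Csus4 Cm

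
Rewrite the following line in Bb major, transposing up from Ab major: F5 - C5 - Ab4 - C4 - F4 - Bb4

G5 D5 Bb4 D4 G4 C5

Ab major to Bb major up is a major second, so every note moves up by that interval.
F5 → G5
C5 → D5
Ab4 → Bb4
C4 → D4
F4 → G4
Bb4 → C5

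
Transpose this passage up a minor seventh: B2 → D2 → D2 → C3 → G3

A3 C3 C3 Bb3 F4

B2 to A3
D2 to C3
D2 to C3
C3 to Bb3
G3 to F4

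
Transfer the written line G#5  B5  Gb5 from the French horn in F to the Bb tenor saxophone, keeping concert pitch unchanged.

First find concert pitch: the French horn in F sounds a perfect fifth below written, so G#5 B5 Gb5 sounds C#5 E5 Cb5.
Then write for Bb tenor saxophone: it sounds a major ninth below written, so the part must be a major ninth above concert.
C#5 → D#6
E5 → F#6
Cb5 → Db6

D#6 F#6 Db6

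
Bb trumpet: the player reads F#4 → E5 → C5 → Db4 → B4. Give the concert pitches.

Written C4 on the Bb trumpet sounds as Bb3, a major second lower; apply that shift to every note.
F#4 -> E4
E5 -> D5
C5 -> Bb4
Db4 -> Cb4
B4 -> A4

E4 D5 Bb4 Cb4 A4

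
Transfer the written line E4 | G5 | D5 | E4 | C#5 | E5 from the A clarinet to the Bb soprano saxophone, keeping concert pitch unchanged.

D#4 F#5 C#5 D#4 B#4 D#5

First find concert pitch: the A clarinet sounds a minor third below written, so E4 G5 D5 E4 C#5 E5 sounds C#4 E5 B4 C#4 A#4 C#5.
Then write for Bb soprano saxophone: it sounds a major second below written, so the part must be a major second above concert.
C#4 → D#4
E5 → F#5
B4 → C#5
C#4 → D#4
A#4 → B#4
C#5 → D#5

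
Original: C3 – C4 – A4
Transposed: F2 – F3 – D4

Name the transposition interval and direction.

down a perfect fifth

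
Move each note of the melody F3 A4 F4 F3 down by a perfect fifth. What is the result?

F3 gives Bb2
A4 gives D4
F4 gives Bb3
F3 gives Bb2

Bb2 D4 Bb3 Bb2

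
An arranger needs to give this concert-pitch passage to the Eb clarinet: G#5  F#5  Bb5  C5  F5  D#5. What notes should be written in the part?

Written C4 sounds as Eb4 on the Eb clarinet, so concert pitches are written a minor third down.
G#5 → E#5
F#5 → D#5
Bb5 → G5
C5 → A4
F5 → D5
D#5 → B#4

E#5 D#5 G5 A4 D5 B#4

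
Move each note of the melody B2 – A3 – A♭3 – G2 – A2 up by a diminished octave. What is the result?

Bb3 Ab4 Abb4 Gb3 Ab3

B2 to Bb3
A3 to Ab4
Ab3 to Abb4
G2 to Gb3
A2 to Ab3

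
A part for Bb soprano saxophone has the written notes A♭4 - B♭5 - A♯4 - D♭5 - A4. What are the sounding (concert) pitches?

The Bb soprano saxophone sounds a major second below written, so transpose each written note down a major second.
Ab4 becomes Gb4
Bb5 becomes Ab5
A#4 becomes G#4
Db5 becomes Cb5
A4 becomes G4

Gb4 Ab5 G#4 Cb5 G4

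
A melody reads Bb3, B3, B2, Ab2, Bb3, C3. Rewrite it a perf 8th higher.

Bb4 B4 B3 Ab3 Bb4 C4

Bb3: an octave up reaches B, and 12 semitones makes it Bb4.
B3 up a perfect octave is B4.
B2 up a perfect octave is B3.
A perfect octave up from Ab2 gives Ab3.
Bb3 up a perfect octave is Bb4.
A perfect octave up from C3 gives C4.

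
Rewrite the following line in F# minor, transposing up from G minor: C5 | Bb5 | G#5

From G up to F# is a major seventh; apply that to each pitch.
C5 gives B5
Bb5 gives A6
G#5 gives F##6

B5 A6 F##6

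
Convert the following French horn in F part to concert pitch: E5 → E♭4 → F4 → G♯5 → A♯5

A4 Ab3 Bb3 C#5 D#5

Written C4 on the French horn in F sounds as F3, a perfect fifth lower; apply that shift to every note.
E5 -> A4
Eb4 -> Ab3
F4 -> Bb3
G#5 -> C#5
A#5 -> D#5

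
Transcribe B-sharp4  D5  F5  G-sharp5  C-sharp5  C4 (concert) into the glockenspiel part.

B#2 D3 F3 G#3 C#3 C2

The glockenspiel sounds a perfect fifteenth above written, so the written part must be a perfect fifteenth below concert — transpose each note down.
B#4 becomes B#2
D5 becomes D3
F5 becomes F3
G#5 becomes G#3
C#5 becomes C#3
C4 becomes C2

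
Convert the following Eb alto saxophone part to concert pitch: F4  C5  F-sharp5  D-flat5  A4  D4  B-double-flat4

Ab3 Eb4 A4 Fb4 C4 F3 Dbb4

Written C4 on the Eb alto saxophone sounds as Eb3, a major sixth lower; apply that shift to every note.
F4 gives Ab3
C5 gives Eb4
F#5 gives A4
Db5 gives Fb4
A4 gives C4
D4 gives F3
Bbb4 gives Dbb4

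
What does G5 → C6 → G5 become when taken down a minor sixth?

B4 E5 B4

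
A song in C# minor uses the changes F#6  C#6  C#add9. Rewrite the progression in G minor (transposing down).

C6 G6 Gadd9

C# minor down to G minor is an augmented fourth; each chord root moves by that interval while the quality stays the same.
F#6: root F# down an augmented fourth → C, giving C6.
C#6: root C# down an augmented fourth → G, giving G6.
C#add9: root C# down an augmented fourth → G, giving Gadd9.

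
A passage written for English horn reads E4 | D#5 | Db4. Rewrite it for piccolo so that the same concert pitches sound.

A2 G#3 Gb2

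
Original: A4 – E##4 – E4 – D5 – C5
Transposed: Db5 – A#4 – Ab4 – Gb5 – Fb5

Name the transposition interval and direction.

up a diminished fourth

From A4 to Db5 is 4 letter names — a fourth of some quality.
A4 to Db5 is 4 semitones, which makes it a diminished fourth; the second version is higher, so the direction is up.
Checking another pair — C5 → Fb5 — gives the same interval.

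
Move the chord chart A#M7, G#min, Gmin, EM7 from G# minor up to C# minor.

D#M7 C#min Cmin AM7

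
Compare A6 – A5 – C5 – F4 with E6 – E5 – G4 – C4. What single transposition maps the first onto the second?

down a perfect fourth

Take the first pair: A6 → E6. A to E spans 4 letter names, so the interval is some kind of fourth.
E6 to A6 is 5 semitones, which makes it a perfect fourth; the second version is lower, so the direction is down.
Checking another pair — F4 → C4 — gives the same interval.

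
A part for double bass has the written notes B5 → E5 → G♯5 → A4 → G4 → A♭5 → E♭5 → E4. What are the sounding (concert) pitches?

B4 E4 G#4 A3 G3 Ab4 Eb4 E3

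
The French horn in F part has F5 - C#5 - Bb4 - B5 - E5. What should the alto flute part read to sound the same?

Eb5 B4 Ab4 A5 D5

First find concert pitch: the French horn in F sounds a perfect fifth below written, so F5 C#5 Bb4 B5 E5 sounds Bb4 F#4 Eb4 E5 A4.
Then write for alto flute: it sounds a perfect fourth below written, so the part must be a perfect fourth above concert.
Bb4 → Eb5
F#4 → B4
Eb4 → Ab4
E5 → A5
A4 → D5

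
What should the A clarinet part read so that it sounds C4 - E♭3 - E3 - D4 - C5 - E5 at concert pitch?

The A clarinet sounds a minor third below written, so the written part must be a minor third above concert — transpose each note up.
C4 -> Eb4
Eb3 -> Gb3
E3 -> G3
D4 -> F4
C5 -> Eb5
E5 -> G5

Eb4 Gb3 G3 F4 Eb5 G5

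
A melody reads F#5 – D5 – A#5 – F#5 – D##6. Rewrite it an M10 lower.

D4 Bb3 F#4 D4 B#4

F#5 gives D4
D5 gives Bb3
A#5 gives F#4
F#5 gives D4
D##6 gives B#4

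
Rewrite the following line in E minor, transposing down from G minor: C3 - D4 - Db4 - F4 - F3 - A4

A2 B3 Bb3 D4 D3 F#4

G minor to E minor down is a minor third, so every note moves down by that interval.
C3 → A2
D4 → B3
Db4 → Bb3
F4 → D4
F3 → D3
A4 → F#4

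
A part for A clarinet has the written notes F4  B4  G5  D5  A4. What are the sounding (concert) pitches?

D4 G#4 E5 B4 F#4

The A clarinet sounds a minor third below written, so transpose each written note down a minor third.
F4 -> D4
B4 -> G#4
G5 -> E5
D5 -> B4
A4 -> F#4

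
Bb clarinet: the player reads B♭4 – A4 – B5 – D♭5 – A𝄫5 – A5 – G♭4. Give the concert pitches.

Ab4 G4 A5 Cb5 Gbb5 G5 Fb4

The Bb clarinet sounds a major second below written, so transpose each written note down a major second.
Bb4 becomes Ab4
A4 becomes G4
B5 becomes A5
Db5 becomes Cb5
Abb5 becomes Gbb5
A5 becomes G5
Gb4 becomes Fb4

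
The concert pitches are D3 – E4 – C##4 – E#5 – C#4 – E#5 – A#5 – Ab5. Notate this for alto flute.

The alto flute sounds a perfect fourth below written, so the written part must be a perfect fourth above concert — transpose each note up.
D3 → G3
E4 → A4
C##4 → F##4
E#5 → A#5
C#4 → F#4
E#5 → A#5
A#5 → D#6
Ab5 → Db6

G3 A4 F##4 A#5 F#4 A#5 D#6 Db6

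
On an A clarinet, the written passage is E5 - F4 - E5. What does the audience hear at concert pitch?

Written C4 on the A clarinet sounds as A3, a minor third lower; apply that shift to every note.
E5 becomes C#5
F4 becomes D4
E5 becomes C#5

C#5 D4 C#5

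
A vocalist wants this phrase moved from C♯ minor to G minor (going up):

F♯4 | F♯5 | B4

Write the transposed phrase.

C5 C6 F5

From C♯ up to G is a diminished fifth; apply that to each pitch.
F#4 gives C5
F#5 gives C6
B4 gives F5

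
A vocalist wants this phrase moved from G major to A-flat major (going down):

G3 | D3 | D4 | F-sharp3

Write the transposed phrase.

Ab2 Eb2 Eb3 G2

G major to A-flat major down is a major seventh, so every note moves down by that interval.
G3 -> Ab2
D3 -> Eb2
D4 -> Eb3
F#3 -> G2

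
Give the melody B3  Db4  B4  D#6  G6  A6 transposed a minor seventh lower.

C#3 Eb3 C#4 E#5 A5 B5

B3 becomes C#3
Db4 becomes Eb3
B4 becomes C#4
D#6 becomes E#5
G6 becomes A5
A6 becomes B5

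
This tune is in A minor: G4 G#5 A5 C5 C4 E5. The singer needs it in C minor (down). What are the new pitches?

Bb3 B4 C5 Eb4 Eb3 G4

A minor to C minor down is a major sixth, so every note moves down by that interval.
G4 gives Bb3
G#5 gives B4
A5 gives C5
C5 gives Eb4
C4 gives Eb3
E5 gives G4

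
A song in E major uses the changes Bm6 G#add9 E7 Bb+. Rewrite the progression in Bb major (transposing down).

E major down to Bb major is an augmented fourth; each chord root moves by that interval while the quality stays the same.
Bm6: root B down an augmented fourth → F, giving Fm6.
G#add9: root G# down an augmented fourth → D, giving Dadd9.
E7: root E down an augmented fourth → Bb, giving Bb7.
Bb+: root Bb down an augmented fourth → Fb, giving Fb+.

Fm6 Dadd9 Bb7 Fb+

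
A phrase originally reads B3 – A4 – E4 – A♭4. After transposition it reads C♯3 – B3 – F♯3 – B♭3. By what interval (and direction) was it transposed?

Take the first pair: B3 → C#3. B to C spans 7 letter names, so the interval is some kind of seventh.
C#3 to B3 is 10 semitones, which makes it a minor seventh; the second version is lower, so the direction is down.
Checking another pair — Ab4 → Bb3 — gives the same interval.

down a minor seventh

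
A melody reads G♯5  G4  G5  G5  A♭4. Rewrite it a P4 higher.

G#5 up a perfect fourth is C#6.
G4 up a perfect fourth is C5.
G5: a fourth up reaches C, and 5 semitones makes it C6.
A perfect fourth up from G5 gives C6.
A perfect fourth up from Ab4 gives Db5.

C#6 C5 C6 C6 Db5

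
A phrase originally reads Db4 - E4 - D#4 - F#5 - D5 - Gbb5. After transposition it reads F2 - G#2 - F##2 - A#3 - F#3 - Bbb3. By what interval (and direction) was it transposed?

From Db4 to F2 is 13 letter names — a thirteenth of some quality.
F2 to Db4 is 20 semitones, which makes it a minor thirteenth; the second version is lower, so the direction is down.
Checking another pair — Gbb5 → Bbb3 — gives the same interval.

down a minor thirteenth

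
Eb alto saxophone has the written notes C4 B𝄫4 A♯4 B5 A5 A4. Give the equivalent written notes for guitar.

First find concert pitch: the Eb alto saxophone sounds a major sixth below written, so C4 B𝄫4 A♯4 B5 A5 A4 sounds Eb3 Dbb4 C#4 D5 C5 C4.
Then write for guitar: it sounds a perfect octave below written, so the part must be a perfect octave above concert.
Eb3 → Eb4
Dbb4 → Dbb5
C#4 → C#5
D5 → D6
C5 → C6
C4 → C5

Eb4 Dbb5 C#5 D6 C6 C5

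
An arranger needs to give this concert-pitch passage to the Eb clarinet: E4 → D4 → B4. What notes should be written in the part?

C#4 B3 G#4

The Eb clarinet sounds a minor third above written, so the written part must be a minor third below concert — transpose each note down.
E4 -> C#4
D4 -> B3
B4 -> G#4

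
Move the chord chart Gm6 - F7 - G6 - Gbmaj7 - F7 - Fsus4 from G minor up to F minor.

G minor up to F minor is a minor seventh; each chord root moves by that interval while the quality stays the same.
Gm6: root G up a minor seventh → F, giving Fm6.
F7: root F up a minor seventh → Eb, giving Eb7.
G6: root G up a minor seventh → F, giving F6.
Gbmaj7: root Gb up a minor seventh → Fb, giving Fbmaj7.
F7: root F up a minor seventh → Eb, giving Eb7.
Fsus4: root F up a minor seventh → Eb, giving Ebsus4.

Fm6 Eb7 F6 Fbmaj7 Eb7 Ebsus4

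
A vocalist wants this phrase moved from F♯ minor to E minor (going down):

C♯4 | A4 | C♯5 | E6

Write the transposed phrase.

F♯ minor to E minor down is a major second, so every note moves down by that interval.
C#4 gives B3
A4 gives G4
C#5 gives B4
E6 gives D6

B3 G4 B4 D6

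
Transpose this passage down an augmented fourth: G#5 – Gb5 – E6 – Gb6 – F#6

D5 Dbb5 Bb5 Dbb6 C6

G#5 becomes D5
Gb5 becomes Dbb5
E6 becomes Bb5
Gb6 becomes Dbb6
F#6 becomes C6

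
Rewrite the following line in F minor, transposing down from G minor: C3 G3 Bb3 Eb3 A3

Bb2 F3 Ab3 Db3 G3

From G down to F is a major second; apply that to each pitch.
C3 gives Bb2
G3 gives F3
Bb3 gives Ab3
Eb3 gives Db3
A3 gives G3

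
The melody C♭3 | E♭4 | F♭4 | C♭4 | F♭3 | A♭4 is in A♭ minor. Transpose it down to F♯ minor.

A2 C#4 D4 A3 D3 F#4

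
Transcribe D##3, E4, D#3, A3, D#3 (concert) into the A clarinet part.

F##3 G4 F#3 C4 F#3

The A clarinet sounds a minor third below written, so the written part must be a minor third above concert — transpose each note up.
D##3 → F##3
E4 → G4
D#3 → F#3
A3 → C4
D#3 → F#3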